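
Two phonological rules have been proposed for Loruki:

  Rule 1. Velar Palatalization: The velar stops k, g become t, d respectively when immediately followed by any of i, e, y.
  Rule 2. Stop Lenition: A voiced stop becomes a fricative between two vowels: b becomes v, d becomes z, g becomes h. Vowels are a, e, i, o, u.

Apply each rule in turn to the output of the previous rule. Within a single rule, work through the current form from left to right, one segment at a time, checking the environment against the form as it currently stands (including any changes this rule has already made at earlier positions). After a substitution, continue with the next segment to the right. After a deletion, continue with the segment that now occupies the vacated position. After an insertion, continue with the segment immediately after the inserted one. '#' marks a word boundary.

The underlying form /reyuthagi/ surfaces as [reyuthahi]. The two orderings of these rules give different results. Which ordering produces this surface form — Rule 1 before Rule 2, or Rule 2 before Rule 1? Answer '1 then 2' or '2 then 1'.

Order 1 then 2:
  1 Velar Palatalization: [reyuthagi] → [reyuthadi]
  2 Stop Lenition: [reyuthadi] → [reyuthazi]
  result: [reyuthazi]
Order 2 then 1:
  2 Stop Lenition: [reyuthagi] → [reyuthahi]
  1 Velar Palatalization: no change — [reyuthahi]
  result: [reyuthahi]

2 then 1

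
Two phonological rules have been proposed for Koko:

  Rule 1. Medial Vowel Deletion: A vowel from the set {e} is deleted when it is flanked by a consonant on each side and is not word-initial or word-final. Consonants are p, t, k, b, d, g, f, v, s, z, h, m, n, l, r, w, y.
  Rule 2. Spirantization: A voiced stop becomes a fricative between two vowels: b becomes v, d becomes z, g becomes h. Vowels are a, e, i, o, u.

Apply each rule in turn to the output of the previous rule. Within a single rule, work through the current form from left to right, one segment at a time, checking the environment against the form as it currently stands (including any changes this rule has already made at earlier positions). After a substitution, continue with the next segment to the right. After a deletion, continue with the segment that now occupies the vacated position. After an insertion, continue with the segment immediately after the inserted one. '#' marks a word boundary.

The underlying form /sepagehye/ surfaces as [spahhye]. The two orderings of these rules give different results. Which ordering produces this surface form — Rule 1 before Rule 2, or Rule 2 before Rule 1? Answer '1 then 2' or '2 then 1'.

Order 1 then 2:
  1 Medial Vowel Deletion: [sepagehye] → [spaghye]
  2 Spirantization: no change — [spaghye]
  result: [spaghye]
Order 2 then 1:
  2 Spirantization: [sepagehye] → [sepahehye]
  1 Medial Vowel Deletion: [sepahehye] → [spahhye]
  result: [spahhye]

2 then 1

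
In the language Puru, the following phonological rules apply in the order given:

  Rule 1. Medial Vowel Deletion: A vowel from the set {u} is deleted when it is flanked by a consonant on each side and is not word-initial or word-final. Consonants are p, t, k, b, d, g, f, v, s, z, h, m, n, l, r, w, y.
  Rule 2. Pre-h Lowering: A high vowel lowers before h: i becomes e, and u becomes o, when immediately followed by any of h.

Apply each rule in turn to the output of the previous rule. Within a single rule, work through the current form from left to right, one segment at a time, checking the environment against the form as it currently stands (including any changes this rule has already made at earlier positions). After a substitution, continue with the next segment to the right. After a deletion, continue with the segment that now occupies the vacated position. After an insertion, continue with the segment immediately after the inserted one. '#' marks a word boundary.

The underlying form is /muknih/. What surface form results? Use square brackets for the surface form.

Rule 1 Medial Vowel Deletion: [muknih] → [mknih]
Rule 2 Pre-h Lowering: [mknih] → [mkneh]

[mkneh]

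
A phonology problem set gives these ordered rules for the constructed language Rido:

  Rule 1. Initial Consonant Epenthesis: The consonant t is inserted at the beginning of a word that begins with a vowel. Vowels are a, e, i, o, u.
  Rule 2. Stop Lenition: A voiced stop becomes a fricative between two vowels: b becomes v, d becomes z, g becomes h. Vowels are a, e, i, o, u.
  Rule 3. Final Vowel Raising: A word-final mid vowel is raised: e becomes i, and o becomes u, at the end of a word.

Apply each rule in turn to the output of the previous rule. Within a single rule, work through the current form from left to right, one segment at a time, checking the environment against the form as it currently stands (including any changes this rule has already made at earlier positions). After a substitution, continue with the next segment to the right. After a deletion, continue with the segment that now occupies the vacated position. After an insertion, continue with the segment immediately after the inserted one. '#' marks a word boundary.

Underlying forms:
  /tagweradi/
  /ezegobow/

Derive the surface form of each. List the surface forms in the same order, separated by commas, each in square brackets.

[tagwerazi], [tezehovow]

/tagweradi/:
  Rule 1 Initial Consonant Epenthesis: no change — [tagweradi]
  Rule 2 Stop Lenition: [tagweradi] → [tagwerazi]
  Rule 3 Final Vowel Raising: no change — [tagwerazi]
/ezegobow/:
  Rule 1 Initial Consonant Epenthesis: [ezegobow] → [tezegobow]
  Rule 2 Stop Lenition: [tezegobow] → [tezehovow]
  Rule 3 Final Vowel Raising: no change — [tezehovow]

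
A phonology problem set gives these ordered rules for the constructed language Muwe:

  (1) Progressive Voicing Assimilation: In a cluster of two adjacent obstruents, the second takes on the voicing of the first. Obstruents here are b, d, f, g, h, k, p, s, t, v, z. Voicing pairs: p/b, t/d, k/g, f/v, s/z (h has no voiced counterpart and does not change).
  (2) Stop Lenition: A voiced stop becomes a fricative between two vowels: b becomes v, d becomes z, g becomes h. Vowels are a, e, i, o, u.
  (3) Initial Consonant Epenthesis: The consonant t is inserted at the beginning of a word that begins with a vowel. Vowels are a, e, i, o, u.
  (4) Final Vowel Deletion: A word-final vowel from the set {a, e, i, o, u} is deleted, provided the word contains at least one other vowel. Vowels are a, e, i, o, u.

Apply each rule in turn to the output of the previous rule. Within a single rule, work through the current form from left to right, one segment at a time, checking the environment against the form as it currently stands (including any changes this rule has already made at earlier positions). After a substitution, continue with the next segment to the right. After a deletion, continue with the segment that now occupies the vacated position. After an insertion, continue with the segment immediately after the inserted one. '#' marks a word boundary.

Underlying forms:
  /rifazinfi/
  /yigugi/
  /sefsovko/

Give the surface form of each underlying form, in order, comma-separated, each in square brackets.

/rifazinfi/:
  (1) Progressive Voicing Assimilation: no change — [rifazinfi]
  (2) Stop Lenition: no change — [rifazinfi]
  (3) Initial Consonant Epenthesis: no change — [rifazinfi]
  (4) Final Vowel Deletion: [rifazinfi] → [rifazinf]
/yigugi/:
  (1) Progressive Voicing Assimilation: no change — [yigugi]
  (2) Stop Lenition: [yigugi] → [yihuhi]
  (3) Initial Consonant Epenthesis: no change — [yihuhi]
  (4) Final Vowel Deletion: [yihuhi] → [yihuh]
/sefsovko/:
  (1) Progressive Voicing Assimilation: [sefsovko] → [sefsovgo]
  (2) Stop Lenition: no change — [sefsovgo]
  (3) Initial Consonant Epenthesis: no change — [sefsovgo]
  (4) Final Vowel Deletion: [sefsovgo] → [sefsovg]

[rifazinf], [yihuh], [sefsovg]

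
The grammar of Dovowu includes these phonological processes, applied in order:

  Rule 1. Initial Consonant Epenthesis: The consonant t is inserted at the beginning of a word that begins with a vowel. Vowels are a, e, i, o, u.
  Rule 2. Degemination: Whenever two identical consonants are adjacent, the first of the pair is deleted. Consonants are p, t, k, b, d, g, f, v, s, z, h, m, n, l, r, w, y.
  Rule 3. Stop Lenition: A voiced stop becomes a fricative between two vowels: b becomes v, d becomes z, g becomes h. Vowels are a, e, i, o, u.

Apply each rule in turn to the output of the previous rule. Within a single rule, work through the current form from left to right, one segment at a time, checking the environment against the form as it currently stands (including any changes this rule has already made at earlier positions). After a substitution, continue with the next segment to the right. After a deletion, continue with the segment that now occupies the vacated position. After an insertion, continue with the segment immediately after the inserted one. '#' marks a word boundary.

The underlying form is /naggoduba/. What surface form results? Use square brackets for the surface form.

Rule 1 Initial Consonant Epenthesis: no change — [naggoduba]
Rule 2 Degemination: [naggoduba] → [nagoduba]
Rule 3 Stop Lenition: [nagoduba] → [nahozuva]

[nahozuva]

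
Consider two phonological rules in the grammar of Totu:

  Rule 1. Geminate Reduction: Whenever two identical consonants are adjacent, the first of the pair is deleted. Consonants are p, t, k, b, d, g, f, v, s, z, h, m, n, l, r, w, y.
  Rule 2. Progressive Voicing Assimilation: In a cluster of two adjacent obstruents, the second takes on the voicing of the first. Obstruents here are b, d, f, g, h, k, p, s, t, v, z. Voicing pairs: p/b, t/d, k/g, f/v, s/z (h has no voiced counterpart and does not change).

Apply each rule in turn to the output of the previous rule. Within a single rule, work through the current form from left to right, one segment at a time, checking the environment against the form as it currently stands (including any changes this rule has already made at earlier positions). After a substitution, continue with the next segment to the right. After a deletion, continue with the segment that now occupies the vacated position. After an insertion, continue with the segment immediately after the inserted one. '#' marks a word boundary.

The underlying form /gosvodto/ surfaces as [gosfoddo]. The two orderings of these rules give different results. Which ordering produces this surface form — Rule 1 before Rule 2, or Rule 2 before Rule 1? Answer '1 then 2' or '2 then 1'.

Order 1 then 2:
  1 Geminate Reduction: no change — [gosvodto]
  2 Progressive Voicing Assimilation: [gosvodto] → [gosfoddo]
  result: [gosfoddo]
Order 2 then 1:
  2 Progressive Voicing Assimilation: [gosvodto] → [gosfoddo]
  1 Geminate Reduction: [gosfoddo] → [gosfodo]
  result: [gosfodo]

1 then 2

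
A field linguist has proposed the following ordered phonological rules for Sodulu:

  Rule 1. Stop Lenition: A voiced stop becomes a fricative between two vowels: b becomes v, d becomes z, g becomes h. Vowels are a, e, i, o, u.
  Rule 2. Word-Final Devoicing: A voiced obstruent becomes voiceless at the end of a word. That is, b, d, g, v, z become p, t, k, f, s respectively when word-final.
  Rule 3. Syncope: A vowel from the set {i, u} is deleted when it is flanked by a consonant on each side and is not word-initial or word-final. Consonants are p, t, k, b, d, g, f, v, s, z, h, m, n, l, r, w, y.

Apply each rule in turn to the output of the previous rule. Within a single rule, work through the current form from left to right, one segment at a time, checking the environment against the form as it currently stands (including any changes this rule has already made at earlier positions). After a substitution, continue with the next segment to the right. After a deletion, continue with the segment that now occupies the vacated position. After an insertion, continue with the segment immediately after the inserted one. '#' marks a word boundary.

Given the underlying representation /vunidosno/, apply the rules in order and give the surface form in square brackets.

[vnzosno]

Rule 1 Stop Lenition: [vunidosno] → [vunizosno]
Rule 2 Word-Final Devoicing: no change — [vunizosno]
Rule 3 Syncope: [vunizosno] → [vnzosno]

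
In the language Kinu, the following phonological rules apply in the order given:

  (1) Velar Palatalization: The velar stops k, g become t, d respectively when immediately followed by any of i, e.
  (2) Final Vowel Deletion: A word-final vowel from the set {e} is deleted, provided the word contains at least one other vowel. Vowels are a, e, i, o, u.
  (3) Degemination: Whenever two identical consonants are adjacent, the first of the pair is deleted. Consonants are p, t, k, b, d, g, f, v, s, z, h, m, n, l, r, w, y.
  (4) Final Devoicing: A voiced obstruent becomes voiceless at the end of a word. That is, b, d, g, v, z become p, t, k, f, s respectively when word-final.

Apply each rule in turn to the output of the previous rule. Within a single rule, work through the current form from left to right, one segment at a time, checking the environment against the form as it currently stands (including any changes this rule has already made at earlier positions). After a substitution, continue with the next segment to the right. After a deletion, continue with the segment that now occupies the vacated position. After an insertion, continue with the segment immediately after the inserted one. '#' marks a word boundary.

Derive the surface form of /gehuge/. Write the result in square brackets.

(1) Velar Palatalization: [gehuge] → [dehude]
(2) Final Vowel Deletion: [dehude] → [dehud]
(3) Degemination: no change — [dehud]
(4) Final Devoicing: [dehud] → [dehut]

[dehut]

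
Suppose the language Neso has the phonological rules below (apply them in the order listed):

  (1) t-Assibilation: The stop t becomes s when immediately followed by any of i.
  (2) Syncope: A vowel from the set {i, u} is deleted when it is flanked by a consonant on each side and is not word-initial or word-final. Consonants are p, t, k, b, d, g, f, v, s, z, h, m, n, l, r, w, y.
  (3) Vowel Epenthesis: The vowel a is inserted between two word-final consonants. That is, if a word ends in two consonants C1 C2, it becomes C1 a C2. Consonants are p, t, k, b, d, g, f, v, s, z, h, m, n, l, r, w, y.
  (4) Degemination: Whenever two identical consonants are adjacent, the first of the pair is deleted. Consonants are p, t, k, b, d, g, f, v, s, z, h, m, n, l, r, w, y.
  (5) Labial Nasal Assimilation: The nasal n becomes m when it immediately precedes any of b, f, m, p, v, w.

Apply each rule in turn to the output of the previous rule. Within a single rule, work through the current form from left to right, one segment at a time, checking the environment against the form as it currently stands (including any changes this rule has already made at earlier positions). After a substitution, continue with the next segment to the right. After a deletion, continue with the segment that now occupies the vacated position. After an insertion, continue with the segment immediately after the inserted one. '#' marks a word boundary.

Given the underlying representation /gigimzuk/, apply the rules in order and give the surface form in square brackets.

[gmzak]

(1) t-Assibilation: no change — [gigimzuk]
(2) Syncope: [gigimzuk] → [ggmzk]
(3) Vowel Epenthesis: [ggmzk] → [ggmzak]
(4) Degemination: [ggmzak] → [gmzak]
(5) Labial Nasal Assimilation: no change — [gmzak]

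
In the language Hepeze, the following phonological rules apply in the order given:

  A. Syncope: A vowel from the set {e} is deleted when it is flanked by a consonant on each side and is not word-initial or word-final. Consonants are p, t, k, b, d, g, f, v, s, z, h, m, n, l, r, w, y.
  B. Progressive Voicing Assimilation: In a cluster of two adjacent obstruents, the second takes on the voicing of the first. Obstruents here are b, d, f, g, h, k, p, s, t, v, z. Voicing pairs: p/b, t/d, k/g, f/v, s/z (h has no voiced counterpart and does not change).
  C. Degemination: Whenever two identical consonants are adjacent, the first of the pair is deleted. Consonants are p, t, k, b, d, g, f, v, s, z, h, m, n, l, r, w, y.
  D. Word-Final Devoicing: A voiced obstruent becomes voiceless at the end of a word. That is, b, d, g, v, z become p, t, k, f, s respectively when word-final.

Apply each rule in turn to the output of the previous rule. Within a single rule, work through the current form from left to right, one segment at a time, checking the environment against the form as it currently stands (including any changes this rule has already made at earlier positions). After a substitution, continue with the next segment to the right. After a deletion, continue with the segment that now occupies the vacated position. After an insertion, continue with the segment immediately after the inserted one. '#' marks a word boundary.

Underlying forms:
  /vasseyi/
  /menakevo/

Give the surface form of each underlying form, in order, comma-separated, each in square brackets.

/vasseyi/:
  A Syncope: [vasseyi] → [vassyi]
  B Progressive Voicing Assimilation: no change — [vassyi]
  C Degemination: [vassyi] → [vasyi]
  D Word-Final Devoicing: no change — [vasyi]
/menakevo/:
  A Syncope: [menakevo] → [mnakvo]
  B Progressive Voicing Assimilation: [mnakvo] → [mnakfo]
  C Degemination: no change — [mnakfo]
  D Word-Final Devoicing: no change — [mnakfo]

[vasyi], [mnakfo]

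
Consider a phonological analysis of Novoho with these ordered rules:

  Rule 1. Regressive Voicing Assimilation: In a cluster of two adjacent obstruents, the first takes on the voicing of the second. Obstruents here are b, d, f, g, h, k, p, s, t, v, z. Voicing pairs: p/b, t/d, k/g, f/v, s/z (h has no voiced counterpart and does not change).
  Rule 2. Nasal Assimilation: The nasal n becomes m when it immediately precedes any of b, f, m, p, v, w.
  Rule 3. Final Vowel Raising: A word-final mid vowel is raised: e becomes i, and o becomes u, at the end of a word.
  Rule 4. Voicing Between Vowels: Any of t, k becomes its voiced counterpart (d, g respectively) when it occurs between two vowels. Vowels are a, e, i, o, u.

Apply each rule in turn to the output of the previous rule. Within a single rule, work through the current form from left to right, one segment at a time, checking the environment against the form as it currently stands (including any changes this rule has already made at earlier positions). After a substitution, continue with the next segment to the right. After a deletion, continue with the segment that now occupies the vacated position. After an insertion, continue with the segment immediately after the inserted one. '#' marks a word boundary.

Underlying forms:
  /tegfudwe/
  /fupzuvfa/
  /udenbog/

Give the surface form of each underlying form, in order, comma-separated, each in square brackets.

/tegfudwe/:
  Rule 1 Regressive Voicing Assimilation: [tegfudwe] → [tekfudwe]
  Rule 2 Nasal Assimilation: no change — [tekfudwe]
  Rule 3 Final Vowel Raising: [tekfudwe] → [tekfudwi]
  Rule 4 Voicing Between Vowels: no change — [tekfudwi]
/fupzuvfa/:
  Rule 1 Regressive Voicing Assimilation: [fupzuvfa] → [fubzuffa]
  Rule 2 Nasal Assimilation: no change — [fubzuffa]
  Rule 3 Final Vowel Raising: no change — [fubzuffa]
  Rule 4 Voicing Between Vowels: no change — [fubzuffa]
/udenbog/:
  Rule 1 Regressive Voicing Assimilation: no change — [udenbog]
  Rule 2 Nasal Assimilation: [udenbog] → [udembog]
  Rule 3 Final Vowel Raising: no change — [udembog]
  Rule 4 Voicing Between Vowels: no change — [udembog]

[tekfudwi], [fubzuffa], [udembog]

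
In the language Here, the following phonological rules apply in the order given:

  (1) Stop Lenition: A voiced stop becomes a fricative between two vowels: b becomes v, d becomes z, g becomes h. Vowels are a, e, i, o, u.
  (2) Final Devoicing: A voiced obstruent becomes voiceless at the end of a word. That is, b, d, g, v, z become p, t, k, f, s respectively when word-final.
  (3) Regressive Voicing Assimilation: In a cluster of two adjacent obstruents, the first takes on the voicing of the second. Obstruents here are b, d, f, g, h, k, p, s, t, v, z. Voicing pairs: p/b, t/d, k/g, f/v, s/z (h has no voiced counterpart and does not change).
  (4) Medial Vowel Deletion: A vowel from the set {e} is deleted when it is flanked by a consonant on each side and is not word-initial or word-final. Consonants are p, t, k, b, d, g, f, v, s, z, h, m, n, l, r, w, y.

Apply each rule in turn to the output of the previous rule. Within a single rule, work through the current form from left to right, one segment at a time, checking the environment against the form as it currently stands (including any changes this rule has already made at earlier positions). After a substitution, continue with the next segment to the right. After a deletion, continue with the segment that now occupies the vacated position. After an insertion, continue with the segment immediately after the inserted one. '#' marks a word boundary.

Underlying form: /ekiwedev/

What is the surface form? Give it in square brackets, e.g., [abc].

[ekiwzf]

(1) Stop Lenition: [ekiwedev] → [ekiwezev]
(2) Final Devoicing: [ekiwezev] → [ekiwezef]
(3) Regressive Voicing Assimilation: no change — [ekiwezef]
(4) Medial Vowel Deletion: [ekiwezef] → [ekiwzf]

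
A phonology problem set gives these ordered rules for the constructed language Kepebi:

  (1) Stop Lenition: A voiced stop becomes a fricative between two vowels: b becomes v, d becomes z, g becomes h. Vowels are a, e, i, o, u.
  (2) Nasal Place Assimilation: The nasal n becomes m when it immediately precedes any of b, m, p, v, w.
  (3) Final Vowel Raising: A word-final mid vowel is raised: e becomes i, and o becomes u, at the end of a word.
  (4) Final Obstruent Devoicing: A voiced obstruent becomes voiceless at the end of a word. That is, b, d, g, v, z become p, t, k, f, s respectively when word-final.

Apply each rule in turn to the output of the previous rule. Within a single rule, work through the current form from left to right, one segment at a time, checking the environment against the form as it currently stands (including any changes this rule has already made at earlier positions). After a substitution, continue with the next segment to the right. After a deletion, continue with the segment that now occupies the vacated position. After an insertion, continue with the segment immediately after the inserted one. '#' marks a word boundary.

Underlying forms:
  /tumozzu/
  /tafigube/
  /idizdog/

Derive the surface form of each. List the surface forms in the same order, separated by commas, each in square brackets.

/tumozzu/:
  (1) Stop Lenition: no change — [tumozzu]
  (2) Nasal Place Assimilation: no change — [tumozzu]
  (3) Final Vowel Raising: no change — [tumozzu]
  (4) Final Obstruent Devoicing: no change — [tumozzu]
/tafigube/:
  (1) Stop Lenition: [tafigube] → [tafihuve]
  (2) Nasal Place Assimilation: no change — [tafihuve]
  (3) Final Vowel Raising: [tafihuve] → [tafihuvi]
  (4) Final Obstruent Devoicing: no change — [tafihuvi]
/idizdog/:
  (1) Stop Lenition: [idizdog] → [izizdog]
  (2) Nasal Place Assimilation: no change — [izizdog]
  (3) Final Vowel Raising: no change — [izizdog]
  (4) Final Obstruent Devoicing: [izizdog] → [izizdok]

[tumozzu], [tafihuvi], [izizdok]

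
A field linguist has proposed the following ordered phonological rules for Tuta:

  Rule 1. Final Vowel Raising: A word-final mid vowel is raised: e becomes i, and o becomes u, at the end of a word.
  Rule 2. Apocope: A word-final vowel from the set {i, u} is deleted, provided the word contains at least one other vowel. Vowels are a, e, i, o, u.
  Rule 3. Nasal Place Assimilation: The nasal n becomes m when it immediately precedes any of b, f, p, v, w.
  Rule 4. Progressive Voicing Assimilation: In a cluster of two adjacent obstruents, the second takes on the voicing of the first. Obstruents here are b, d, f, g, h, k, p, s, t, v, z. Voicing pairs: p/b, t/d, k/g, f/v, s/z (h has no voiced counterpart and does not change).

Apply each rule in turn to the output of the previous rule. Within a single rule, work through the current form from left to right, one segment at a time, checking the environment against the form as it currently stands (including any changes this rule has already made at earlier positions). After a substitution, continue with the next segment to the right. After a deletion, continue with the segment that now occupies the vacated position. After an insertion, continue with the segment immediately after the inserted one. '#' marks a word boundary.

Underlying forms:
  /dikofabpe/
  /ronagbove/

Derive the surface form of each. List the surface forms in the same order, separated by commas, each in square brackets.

/dikofabpe/:
  Rule 1 Final Vowel Raising: [dikofabpe] → [dikofabpi]
  Rule 2 Apocope: [dikofabpi] → [dikofabp]
  Rule 3 Nasal Place Assimilation: no change — [dikofabp]
  Rule 4 Progressive Voicing Assimilation: [dikofabp] → [dikofabb]
/ronagbove/:
  Rule 1 Final Vowel Raising: [ronagbove] → [ronagbovi]
  Rule 2 Apocope: [ronagbovi] → [ronagbov]
  Rule 3 Nasal Place Assimilation: no change — [ronagbov]
  Rule 4 Progressive Voicing Assimilation: no change — [ronagbov]

[dikofabb], [ronagbov]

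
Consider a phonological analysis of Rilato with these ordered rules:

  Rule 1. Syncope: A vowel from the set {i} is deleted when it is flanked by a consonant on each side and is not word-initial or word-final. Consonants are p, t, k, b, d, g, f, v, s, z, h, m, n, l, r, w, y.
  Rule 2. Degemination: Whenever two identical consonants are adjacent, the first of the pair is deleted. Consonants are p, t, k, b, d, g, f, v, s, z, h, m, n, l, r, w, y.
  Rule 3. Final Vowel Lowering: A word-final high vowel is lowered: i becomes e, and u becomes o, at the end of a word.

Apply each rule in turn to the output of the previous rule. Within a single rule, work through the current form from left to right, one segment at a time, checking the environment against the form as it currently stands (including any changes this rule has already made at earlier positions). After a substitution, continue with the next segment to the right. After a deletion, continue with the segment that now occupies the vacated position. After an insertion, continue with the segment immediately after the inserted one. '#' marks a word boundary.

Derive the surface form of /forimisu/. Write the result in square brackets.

[formso]

Rule 1 Syncope: [forimisu] → [formsu]
Rule 2 Degemination: no change — [formsu]
Rule 3 Final Vowel Lowering: [formsu] → [formso]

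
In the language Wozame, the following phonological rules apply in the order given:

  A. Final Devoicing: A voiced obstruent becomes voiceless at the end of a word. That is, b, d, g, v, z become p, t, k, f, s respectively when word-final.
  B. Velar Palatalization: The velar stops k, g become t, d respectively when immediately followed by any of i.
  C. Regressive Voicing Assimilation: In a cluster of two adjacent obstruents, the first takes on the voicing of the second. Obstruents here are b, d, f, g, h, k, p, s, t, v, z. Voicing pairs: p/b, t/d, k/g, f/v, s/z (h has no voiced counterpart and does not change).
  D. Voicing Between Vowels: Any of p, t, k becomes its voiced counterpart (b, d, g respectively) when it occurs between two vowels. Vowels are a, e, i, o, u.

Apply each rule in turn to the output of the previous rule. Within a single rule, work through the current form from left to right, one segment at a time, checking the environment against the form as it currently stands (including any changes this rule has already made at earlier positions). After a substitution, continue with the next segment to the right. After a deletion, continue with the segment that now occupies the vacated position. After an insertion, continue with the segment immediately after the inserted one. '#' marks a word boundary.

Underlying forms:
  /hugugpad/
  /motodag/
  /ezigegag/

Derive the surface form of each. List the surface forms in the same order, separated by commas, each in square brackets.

/hugugpad/:
  A Final Devoicing: [hugugpad] → [hugugpat]
  B Velar Palatalization: no change — [hugugpat]
  C Regressive Voicing Assimilation: [hugugpat] → [hugukpat]
  D Voicing Between Vowels: no change — [hugukpat]
/motodag/:
  A Final Devoicing: [motodag] → [motodak]
  B Velar Palatalization: no change — [motodak]
  C Regressive Voicing Assimilation: no change — [motodak]
  D Voicing Between Vowels: [motodak] → [mododak]
/ezigegag/:
  A Final Devoicing: [ezigegag] → [ezigegak]
  B Velar Palatalization: no change — [ezigegak]
  C Regressive Voicing Assimilation: no change — [ezigegak]
  D Voicing Between Vowels: no change — [ezigegak]

[hugukpat], [mododak], [ezigegak]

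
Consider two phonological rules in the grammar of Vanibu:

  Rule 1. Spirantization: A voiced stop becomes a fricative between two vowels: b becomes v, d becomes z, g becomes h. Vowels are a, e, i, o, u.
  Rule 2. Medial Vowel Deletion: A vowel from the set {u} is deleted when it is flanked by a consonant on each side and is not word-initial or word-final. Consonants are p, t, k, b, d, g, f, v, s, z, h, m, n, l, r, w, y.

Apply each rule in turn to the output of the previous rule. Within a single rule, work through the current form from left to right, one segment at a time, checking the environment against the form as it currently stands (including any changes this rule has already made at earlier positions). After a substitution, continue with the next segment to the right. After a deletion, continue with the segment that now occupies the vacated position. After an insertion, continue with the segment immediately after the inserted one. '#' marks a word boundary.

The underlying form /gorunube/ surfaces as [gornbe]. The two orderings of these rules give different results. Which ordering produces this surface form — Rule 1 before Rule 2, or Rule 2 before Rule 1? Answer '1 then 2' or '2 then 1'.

Order 1 then 2:
  1 Spirantization: [gorunube] → [gorunuve]
  2 Medial Vowel Deletion: [gorunuve] → [gornve]
  result: [gornve]
Order 2 then 1:
  2 Medial Vowel Deletion: [gorunube] → [gornbe]
  1 Spirantization: no change — [gornbe]
  result: [gornbe]

2 then 1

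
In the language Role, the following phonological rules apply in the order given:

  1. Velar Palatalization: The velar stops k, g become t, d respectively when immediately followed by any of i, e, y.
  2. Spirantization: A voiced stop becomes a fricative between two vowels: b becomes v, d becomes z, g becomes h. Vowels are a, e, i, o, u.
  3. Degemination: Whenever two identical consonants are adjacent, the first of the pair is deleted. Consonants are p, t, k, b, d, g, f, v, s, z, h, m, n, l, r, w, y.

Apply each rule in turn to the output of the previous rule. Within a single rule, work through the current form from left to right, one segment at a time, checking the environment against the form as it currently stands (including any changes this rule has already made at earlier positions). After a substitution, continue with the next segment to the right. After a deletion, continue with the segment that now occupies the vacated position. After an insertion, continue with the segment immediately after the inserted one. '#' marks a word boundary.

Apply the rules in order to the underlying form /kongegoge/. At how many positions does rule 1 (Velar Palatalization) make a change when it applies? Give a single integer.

1 Velar Palatalization: [kongegoge] → [kondegode]
2 Spirantization: [kondegode] → [kondehoze]
3 Degemination: no change — [kondehoze]
Rule 1 changed 2 position(s).

2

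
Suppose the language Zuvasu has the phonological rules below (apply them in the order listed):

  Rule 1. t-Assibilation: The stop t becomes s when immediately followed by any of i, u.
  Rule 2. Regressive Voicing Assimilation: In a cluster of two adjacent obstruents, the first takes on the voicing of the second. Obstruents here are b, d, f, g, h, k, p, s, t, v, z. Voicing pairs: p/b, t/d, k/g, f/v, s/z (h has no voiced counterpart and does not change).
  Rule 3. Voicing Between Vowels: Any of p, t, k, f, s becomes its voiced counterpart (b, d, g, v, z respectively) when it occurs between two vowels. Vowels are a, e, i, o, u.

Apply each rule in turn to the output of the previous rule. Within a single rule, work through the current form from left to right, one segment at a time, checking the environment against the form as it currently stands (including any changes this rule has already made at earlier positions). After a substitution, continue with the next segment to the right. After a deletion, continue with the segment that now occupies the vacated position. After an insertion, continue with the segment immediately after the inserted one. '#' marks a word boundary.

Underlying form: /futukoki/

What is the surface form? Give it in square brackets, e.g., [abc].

Rule 1 t-Assibilation: [futukoki] → [fusukoki]
Rule 2 Regressive Voicing Assimilation: no change — [fusukoki]
Rule 3 Voicing Between Vowels: [fusukoki] → [fuzugogi]

[fuzugogi]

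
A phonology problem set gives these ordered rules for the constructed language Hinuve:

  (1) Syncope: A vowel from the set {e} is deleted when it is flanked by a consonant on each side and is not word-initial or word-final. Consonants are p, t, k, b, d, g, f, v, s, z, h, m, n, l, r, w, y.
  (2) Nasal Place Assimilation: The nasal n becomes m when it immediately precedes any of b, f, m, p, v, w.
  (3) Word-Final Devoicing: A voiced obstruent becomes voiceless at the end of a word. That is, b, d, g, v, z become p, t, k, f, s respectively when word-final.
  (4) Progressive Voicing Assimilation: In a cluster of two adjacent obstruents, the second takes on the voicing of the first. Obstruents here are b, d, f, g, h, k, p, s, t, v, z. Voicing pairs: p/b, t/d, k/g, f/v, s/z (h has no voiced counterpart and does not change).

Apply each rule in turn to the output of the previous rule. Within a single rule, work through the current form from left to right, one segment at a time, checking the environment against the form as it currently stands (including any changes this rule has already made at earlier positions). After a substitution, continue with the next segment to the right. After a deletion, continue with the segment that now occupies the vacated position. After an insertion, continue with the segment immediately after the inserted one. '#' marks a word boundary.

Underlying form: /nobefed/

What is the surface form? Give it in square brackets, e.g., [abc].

[nobvd]

(1) Syncope: [nobefed] → [nobfd]
(2) Nasal Place Assimilation: no change — [nobfd]
(3) Word-Final Devoicing: [nobfd] → [nobft]
(4) Progressive Voicing Assimilation: [nobft] → [nobvd]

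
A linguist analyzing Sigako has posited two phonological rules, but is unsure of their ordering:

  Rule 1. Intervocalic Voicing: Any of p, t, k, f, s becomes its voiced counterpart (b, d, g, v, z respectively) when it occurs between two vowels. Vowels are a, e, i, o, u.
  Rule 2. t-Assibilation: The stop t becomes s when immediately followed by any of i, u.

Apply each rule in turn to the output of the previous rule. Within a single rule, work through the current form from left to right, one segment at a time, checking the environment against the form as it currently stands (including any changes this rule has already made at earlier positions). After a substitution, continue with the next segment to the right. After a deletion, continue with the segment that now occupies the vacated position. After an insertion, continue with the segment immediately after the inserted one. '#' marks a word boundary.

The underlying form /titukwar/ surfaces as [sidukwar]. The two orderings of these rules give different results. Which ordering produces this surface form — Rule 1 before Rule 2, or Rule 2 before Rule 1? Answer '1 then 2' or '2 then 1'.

1 then 2

Order 1 then 2:
  1 Intervocalic Voicing: [titukwar] → [tidukwar]
  2 t-Assibilation: [tidukwar] → [sidukwar]
  result: [sidukwar]
Order 2 then 1:
  2 t-Assibilation: [titukwar] → [sisukwar]
  1 Intervocalic Voicing: [sisukwar] → [sizukwar]
  result: [sizukwar]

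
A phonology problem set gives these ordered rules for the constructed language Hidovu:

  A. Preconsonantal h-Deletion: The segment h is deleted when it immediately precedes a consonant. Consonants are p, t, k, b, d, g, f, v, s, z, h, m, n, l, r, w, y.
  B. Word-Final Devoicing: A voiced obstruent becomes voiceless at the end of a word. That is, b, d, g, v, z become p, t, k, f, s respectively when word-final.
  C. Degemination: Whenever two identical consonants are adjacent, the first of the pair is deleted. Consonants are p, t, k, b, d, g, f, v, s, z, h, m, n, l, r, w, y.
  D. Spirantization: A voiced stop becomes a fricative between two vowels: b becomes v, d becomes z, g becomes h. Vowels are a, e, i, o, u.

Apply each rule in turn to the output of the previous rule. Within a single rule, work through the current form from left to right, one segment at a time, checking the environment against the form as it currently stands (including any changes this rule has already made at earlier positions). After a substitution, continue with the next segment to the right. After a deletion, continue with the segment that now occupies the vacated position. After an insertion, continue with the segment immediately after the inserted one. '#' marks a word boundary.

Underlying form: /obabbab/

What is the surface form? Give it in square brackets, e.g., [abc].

A Preconsonantal h-Deletion: no change — [obabbab]
B Word-Final Devoicing: [obabbab] → [obabbap]
C Degemination: [obabbap] → [obabap]
D Spirantization: [obabap] → [ovavap]

[ovavap]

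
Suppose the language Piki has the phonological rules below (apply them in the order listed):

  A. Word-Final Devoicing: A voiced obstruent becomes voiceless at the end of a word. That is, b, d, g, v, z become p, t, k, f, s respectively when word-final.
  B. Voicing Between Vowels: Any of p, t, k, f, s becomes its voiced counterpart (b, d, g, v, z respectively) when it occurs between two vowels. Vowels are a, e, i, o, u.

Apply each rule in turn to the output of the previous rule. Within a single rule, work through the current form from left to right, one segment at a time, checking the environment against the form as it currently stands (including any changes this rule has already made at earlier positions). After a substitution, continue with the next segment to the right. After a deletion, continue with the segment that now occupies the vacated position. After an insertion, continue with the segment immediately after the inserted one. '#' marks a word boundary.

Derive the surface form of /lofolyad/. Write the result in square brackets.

A Word-Final Devoicing: [lofolyad] → [lofolyat]
B Voicing Between Vowels: [lofolyat] → [lovolyat]

[lovolyat]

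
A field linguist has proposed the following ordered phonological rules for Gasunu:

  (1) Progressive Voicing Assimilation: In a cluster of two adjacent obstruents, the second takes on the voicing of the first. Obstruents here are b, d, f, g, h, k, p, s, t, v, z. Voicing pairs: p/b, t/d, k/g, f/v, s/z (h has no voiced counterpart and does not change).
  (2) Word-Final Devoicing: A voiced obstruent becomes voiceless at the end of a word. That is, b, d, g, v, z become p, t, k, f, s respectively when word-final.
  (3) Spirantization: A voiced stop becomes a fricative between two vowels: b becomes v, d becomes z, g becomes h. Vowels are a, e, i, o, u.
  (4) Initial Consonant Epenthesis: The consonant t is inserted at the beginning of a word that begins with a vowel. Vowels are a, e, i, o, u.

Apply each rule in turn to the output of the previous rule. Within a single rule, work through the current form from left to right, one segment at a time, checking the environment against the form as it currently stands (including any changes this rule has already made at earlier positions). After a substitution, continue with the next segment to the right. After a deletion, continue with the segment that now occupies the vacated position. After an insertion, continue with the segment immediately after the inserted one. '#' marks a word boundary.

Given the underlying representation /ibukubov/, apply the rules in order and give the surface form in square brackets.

[tivukuvof]

(1) Progressive Voicing Assimilation: no change — [ibukubov]
(2) Word-Final Devoicing: [ibukubov] → [ibukubof]
(3) Spirantization: [ibukubof] → [ivukuvof]
(4) Initial Consonant Epenthesis: [ivukuvof] → [tivukuvof]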